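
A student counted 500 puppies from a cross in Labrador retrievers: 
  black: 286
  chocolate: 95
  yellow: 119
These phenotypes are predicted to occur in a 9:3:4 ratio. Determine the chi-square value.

0.385

The 9:3:4 ratio has 16 parts, so with N = 500 the expected counts are:
  black: 500 × 9/16 = 281.25
  chocolate: 500 × 3/16 = 93.75
  yellow: 500 × 4/16 = 125
χ² = Σ (O − E)² / E
  black: (286 − 281.25)² / 281.25 = 0.0802
  chocolate: (95 − 93.75)² / 93.75 = 0.0167
  yellow: (119 − 125)² / 125 = 0.2880
χ² = 0.0802 + 0.0167 + 0.2880 = 0.3849 ≈ 0.385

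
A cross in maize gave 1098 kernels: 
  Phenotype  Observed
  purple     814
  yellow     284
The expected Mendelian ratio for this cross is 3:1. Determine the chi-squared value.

Expected counts for N = 1098 under a 3:1 ratio (total parts = 4):
  purple: 1098 × 3/4 = 823.5
  yellow: 1098 × 1/4 = 274.5
χ² = Σ (O − E)² / E
  purple: (814 − 823.5)² / 823.5 = 0.1096
  yellow: (284 − 274.5)² / 274.5 = 0.3288
χ² = 0.1096 + 0.3288 = 0.4384 ≈ 0.438

0.438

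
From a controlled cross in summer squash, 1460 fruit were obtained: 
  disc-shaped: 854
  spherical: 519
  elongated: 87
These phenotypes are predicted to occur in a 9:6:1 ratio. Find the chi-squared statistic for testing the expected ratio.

2.988

Expected counts for N = 1460 under a 9:6:1 ratio (total parts = 16):
  disc-shaped: 1460 × 9/16 = 821.25
  spherical: 1460 × 6/16 = 547.5
  elongated: 1460 × 1/16 = 91.25
χ² = Σ (O − E)² / E
  disc-shaped: (854 − 821.25)² / 821.25 = 1.3060
  spherical: (519 − 547.5)² / 547.5 = 1.4836
  elongated: (87 − 91.25)² / 91.25 = 0.1979
χ² = 1.3060 + 1.4836 + 0.1979 = 2.9875 ≈ 2.988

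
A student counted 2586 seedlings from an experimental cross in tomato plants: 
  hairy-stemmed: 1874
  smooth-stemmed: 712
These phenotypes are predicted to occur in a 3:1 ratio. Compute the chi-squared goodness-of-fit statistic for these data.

Total ratio parts = 4. Expected numbers out of 2586:
  hairy-stemmed: 2586 × 3/4 = 1939.5
  smooth-stemmed: 2586 × 1/4 = 646.5
χ² = Σ (O − E)² / E
  hairy-stemmed: (1874 − 1939.5)² / 1939.5 = 2.2120
  smooth-stemmed: (712 − 646.5)² / 646.5 = 6.6361
χ² = 2.2120 + 6.6361 = 8.8481 ≈ 8.848

8.848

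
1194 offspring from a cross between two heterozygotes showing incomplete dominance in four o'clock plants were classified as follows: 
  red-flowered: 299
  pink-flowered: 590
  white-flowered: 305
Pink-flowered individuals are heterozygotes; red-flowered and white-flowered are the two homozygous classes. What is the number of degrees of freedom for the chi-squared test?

2

With incomplete dominance, a heterozygote × heterozygote cross gives a 1:2:1 phenotypic ratio.
A goodness-of-fit test with 3 phenotype classes has df = 3 − 1 = 2.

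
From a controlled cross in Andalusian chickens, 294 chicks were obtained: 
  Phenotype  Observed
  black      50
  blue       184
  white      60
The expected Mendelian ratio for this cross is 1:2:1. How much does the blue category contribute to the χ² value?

9.313

Under the 1:2:1 hypothesis (Σ ratio = 4, N = 294):
  black: 294 × 1/4 = 73.5
  blue: 294 × 2/4 = 147
  white: 294 × 1/4 = 73.5
Contribution of blue: (184 − 147)² / 147 = 9.3129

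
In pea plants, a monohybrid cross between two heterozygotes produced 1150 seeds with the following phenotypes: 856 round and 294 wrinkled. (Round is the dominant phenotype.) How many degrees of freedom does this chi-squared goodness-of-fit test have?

1

For a monohybrid cross between heterozygotes with complete dominance, the expected phenotypic ratio is 3:1.
A goodness-of-fit test with 2 phenotype classes has df = 2 − 1 = 1.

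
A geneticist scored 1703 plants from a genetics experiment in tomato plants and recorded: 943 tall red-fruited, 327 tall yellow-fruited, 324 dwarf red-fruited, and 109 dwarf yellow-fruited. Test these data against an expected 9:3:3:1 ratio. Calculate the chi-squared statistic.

0.549

Expected counts for N = 1703 under a 9:3:3:1 ratio (total parts = 16):
  tall red-fruited: 1703 × 9/16 = 957.9375
  tall yellow-fruited: 1703 × 3/16 = 319.3125
  dwarf red-fruited: 1703 × 3/16 = 319.3125
  dwarf yellow-fruited: 1703 × 1/16 = 106.4375
χ² = Σ (O − E)² / E
  tall red-fruited: (943 − 957.9375)² / 957.9375 = 0.2329
  tall yellow-fruited: (327 − 319.3125)² / 319.3125 = 0.1851
  dwarf red-fruited: (324 − 319.3125)² / 319.3125 = 0.0688
  dwarf yellow-fruited: (109 − 106.4375)² / 106.4375 = 0.0617
χ² = 0.2329 + 0.1851 + 0.0688 + 0.0617 = 0.5485 ≈ 0.549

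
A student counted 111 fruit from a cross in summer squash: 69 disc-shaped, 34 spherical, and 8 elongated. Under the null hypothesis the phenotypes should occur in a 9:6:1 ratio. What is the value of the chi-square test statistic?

2.249

Under the 9:6:1 hypothesis (Σ ratio = 16, N = 111):
  disc-shaped: 111 × 9/16 = 62.4375
  spherical: 111 × 6/16 = 41.625
  elongated: 111 × 1/16 = 6.9375
χ² = Σ (O − E)² / E
  disc-shaped: (69 − 62.4375)² / 62.4375 = 0.6898
  spherical: (34 − 41.625)² / 41.625 = 1.3968
  elongated: (8 − 6.9375)² / 6.9375 = 0.1627
χ² = 0.6898 + 1.3968 + 0.1627 = 2.2493 ≈ 2.249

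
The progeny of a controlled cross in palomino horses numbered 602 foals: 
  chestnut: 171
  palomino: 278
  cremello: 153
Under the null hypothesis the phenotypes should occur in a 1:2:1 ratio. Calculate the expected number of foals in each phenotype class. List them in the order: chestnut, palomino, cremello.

Total ratio parts = 4. Expected numbers out of 602:
  chestnut: 602 × 1/4 = 150.5
  palomino: 602 × 2/4 = 301
  cremello: 602 × 1/4 = 150.5

150.5, 301, 150.5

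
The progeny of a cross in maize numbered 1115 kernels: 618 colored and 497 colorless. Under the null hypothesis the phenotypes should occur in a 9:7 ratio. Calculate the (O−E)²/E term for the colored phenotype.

0.135

Expected counts for N = 1115 under a 9:7 ratio (total parts = 16):
  colored: 1115 × 9/16 = 627.1875
  colorless: 1115 × 7/16 = 487.8125
Contribution of colored: (618 − 627.1875)² / 627.1875 = 0.1346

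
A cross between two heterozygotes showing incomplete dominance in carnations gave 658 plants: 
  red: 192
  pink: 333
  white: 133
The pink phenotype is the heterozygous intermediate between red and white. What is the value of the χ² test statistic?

With incomplete dominance, a heterozygote × heterozygote cross gives a 1:2:1 phenotypic ratio.
The 1:2:1 ratio has 4 parts, so with N = 658 the expected counts are:
  red: 658 × 1/4 = 164.5
  pink: 658 × 2/4 = 329
  white: 658 × 1/4 = 164.5
χ² = Σ (O − E)² / E
  red: (192 − 164.5)² / 164.5 = 4.5973
  pink: (333 − 329)² / 329 = 0.0486
  white: (133 − 164.5)² / 164.5 = 6.0319
χ² = 4.5973 + 0.0486 + 6.0319 = 10.6778 ≈ 10.678

10.678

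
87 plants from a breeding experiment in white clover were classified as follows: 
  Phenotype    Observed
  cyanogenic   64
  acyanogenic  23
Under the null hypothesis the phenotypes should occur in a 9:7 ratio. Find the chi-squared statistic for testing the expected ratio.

10.597

The 9:7 ratio has 16 parts, so with N = 87 the expected counts are:
  cyanogenic: 87 × 9/16 = 48.9375
  acyanogenic: 87 × 7/16 = 38.0625
χ² = Σ (O − E)² / E
  cyanogenic: (64 − 48.9375)² / 48.9375 = 4.6361
  acyanogenic: (23 − 38.0625)² / 38.0625 = 5.9607
χ² = 4.6361 + 5.9607 = 10.5968 ≈ 10.597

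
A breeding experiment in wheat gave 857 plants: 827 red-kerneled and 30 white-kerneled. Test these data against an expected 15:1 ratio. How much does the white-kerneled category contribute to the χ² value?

10.365

Under the 15:1 hypothesis (Σ ratio = 16, N = 857):
  red-kerneled: 857 × 15/16 = 803.4375
  white-kerneled: 857 × 1/16 = 53.5625
Contribution of white-kerneled: (30 − 53.5625)² / 53.5625 = 10.3653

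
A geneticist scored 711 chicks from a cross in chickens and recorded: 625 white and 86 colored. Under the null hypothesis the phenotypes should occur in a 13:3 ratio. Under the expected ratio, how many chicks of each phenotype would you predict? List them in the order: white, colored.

577.6875, 133.3125

Under the 13:3 hypothesis (Σ ratio = 16, N = 711):
  white: 711 × 13/16 = 577.6875
  colored: 711 × 3/16 = 133.3125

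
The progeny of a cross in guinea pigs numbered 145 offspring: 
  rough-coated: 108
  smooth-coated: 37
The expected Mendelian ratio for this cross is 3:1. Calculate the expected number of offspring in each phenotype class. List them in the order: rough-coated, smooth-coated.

Expected counts for N = 145 under a 3:1 ratio (total parts = 4):
  rough-coated: 145 × 3/4 = 108.75
  smooth-coated: 145 × 1/4 = 36.25

108.75, 36.25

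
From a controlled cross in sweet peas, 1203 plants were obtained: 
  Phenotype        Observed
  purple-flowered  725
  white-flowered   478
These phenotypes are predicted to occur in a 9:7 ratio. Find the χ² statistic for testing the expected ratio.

Under the 9:7 hypothesis (Σ ratio = 16, N = 1203):
  purple-flowered: 1203 × 9/16 = 676.6875
  white-flowered: 1203 × 7/16 = 526.3125
χ² = Σ (O − E)² / E
  purple-flowered: (725 − 676.6875)² / 676.6875 = 3.4493
  white-flowered: (478 − 526.3125)² / 526.3125 = 4.4348
χ² = 3.4493 + 4.4348 = 7.8841 ≈ 7.884

7.884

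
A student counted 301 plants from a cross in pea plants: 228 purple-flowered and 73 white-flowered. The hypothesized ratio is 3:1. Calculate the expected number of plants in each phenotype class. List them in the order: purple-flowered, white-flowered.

225.75, 75.25

Expected counts for N = 301 under a 3:1 ratio (total parts = 4):
  purple-flowered: 301 × 3/4 = 225.75
  white-flowered: 301 × 1/4 = 75.25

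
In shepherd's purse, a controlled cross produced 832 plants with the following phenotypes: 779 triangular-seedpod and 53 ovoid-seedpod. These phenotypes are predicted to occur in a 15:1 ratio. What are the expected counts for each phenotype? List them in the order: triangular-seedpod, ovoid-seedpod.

Expected counts for N = 832 under a 15:1 ratio (total parts = 16):
  triangular-seedpod: 832 × 15/16 = 780
  ovoid-seedpod: 832 × 1/16 = 52

780, 52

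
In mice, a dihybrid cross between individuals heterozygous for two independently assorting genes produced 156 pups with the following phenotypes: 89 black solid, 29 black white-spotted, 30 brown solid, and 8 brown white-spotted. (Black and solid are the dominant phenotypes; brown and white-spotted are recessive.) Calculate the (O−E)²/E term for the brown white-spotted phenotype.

0.314

A dihybrid F₂ with independent assortment and complete dominance at both loci gives a 9:3:3:1 phenotypic ratio.
Under the 9:3:3:1 hypothesis (Σ ratio = 16, N = 156):
  black solid: 156 × 9/16 = 87.75
  black white-spotted: 156 × 3/16 = 29.25
  brown solid: 156 × 3/16 = 29.25
  brown white-spotted: 156 × 1/16 = 9.75
Contribution of brown white-spotted: (8 − 9.75)² / 9.75 = 0.3141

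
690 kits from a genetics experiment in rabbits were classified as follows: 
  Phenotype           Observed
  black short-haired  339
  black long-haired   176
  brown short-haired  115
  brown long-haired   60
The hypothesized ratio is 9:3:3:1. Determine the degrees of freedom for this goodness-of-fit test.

3

A goodness-of-fit test with 4 phenotype classes has df = 4 − 1 = 3.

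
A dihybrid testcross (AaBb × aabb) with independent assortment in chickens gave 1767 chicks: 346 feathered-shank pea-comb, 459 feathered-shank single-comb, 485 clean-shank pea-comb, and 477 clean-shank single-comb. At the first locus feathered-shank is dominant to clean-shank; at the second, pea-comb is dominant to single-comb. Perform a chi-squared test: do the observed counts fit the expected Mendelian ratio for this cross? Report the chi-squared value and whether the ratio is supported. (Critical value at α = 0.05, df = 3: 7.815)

28.475; not consistent

A dihybrid testcross with independent assortment gives a 1:1:1:1 ratio.
The 1:1:1:1 ratio has 4 parts, so with N = 1767 the expected counts are:
  feathered-shank pea-comb: 1767 × 1/4 = 441.75
  feathered-shank single-comb: 1767 × 1/4 = 441.75
  clean-shank pea-comb: 1767 × 1/4 = 441.75
  clean-shank single-comb: 1767 × 1/4 = 441.75
χ² = Σ (O − E)² / E
  feathered-shank pea-comb: (346 − 441.75)² / 441.75 = 20.7540
  feathered-shank single-comb: (459 − 441.75)² / 441.75 = 0.6736
  clean-shank pea-comb: (485 − 441.75)² / 441.75 = 4.2344
  clean-shank single-comb: (477 − 441.75)² / 441.75 = 2.8128
χ² = 20.7540 + 0.6736 + 4.2344 + 2.8128 = 28.4748 ≈ 28.475
Degrees of freedom = 4 − 1 = 3; critical value at α = 0.05 is 7.815.
Since 28.475 > 7.815, we reject the null hypothesis — the data do not fit the 1:1:1:1 ratio.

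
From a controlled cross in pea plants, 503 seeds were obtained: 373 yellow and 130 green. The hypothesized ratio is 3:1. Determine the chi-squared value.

0.192

Total ratio parts = 4. Expected numbers out of 503:
  yellow: 503 × 3/4 = 377.25
  green: 503 × 1/4 = 125.75
χ² = Σ (O − E)² / E
  yellow: (373 − 377.25)² / 377.25 = 0.0479
  green: (130 − 125.75)² / 125.75 = 0.1436
χ² = 0.0479 + 0.1436 = 0.1915 ≈ 0.192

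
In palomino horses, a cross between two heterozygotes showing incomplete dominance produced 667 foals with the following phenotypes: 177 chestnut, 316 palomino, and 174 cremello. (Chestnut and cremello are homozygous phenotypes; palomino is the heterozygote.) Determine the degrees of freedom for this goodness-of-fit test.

With incomplete dominance, a heterozygote × heterozygote cross gives a 1:2:1 phenotypic ratio.
A goodness-of-fit test with 3 phenotype classes has df = 3 − 1 = 2.

2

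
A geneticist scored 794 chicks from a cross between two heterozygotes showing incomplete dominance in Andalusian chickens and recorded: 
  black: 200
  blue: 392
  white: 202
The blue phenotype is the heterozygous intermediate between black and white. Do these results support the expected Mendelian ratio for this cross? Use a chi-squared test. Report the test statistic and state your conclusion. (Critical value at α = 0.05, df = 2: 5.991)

With incomplete dominance, a heterozygote × heterozygote cross gives a 1:2:1 phenotypic ratio.
Total ratio parts = 4. Expected numbers out of 794:
  black: 794 × 1/4 = 198.5
  blue: 794 × 2/4 = 397
  white: 794 × 1/4 = 198.5
χ² = Σ (O − E)² / E
  black: (200 − 198.5)² / 198.5 = 0.0113
  blue: (392 − 397)² / 397 = 0.0630
  white: (202 − 198.5)² / 198.5 = 0.0617
χ² = 0.0113 + 0.0630 + 0.0617 = 0.136
Degrees of freedom = 3 − 1 = 2; critical value at α = 0.05 is 5.991.
Since 0.136 < 5.991, we fail to reject the null hypothesis — the data are consistent with the 1:2:1 ratio.

0.136; consistent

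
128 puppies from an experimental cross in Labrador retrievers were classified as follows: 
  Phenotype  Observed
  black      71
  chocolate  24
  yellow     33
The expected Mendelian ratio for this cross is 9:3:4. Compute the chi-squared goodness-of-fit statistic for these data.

0.045

Total ratio parts = 16. Expected numbers out of 128:
  black: 128 × 9/16 = 72
  chocolate: 128 × 3/16 = 24
  yellow: 128 × 4/16 = 32
χ² = Σ (O − E)² / E
  black: (71 − 72)² / 72 = 0.0139
  chocolate: (24 − 24)² / 24 = 0.0000
  yellow: (33 − 32)² / 32 = 0.0312
χ² = 0.0139 + 0.0000 + 0.0312 = 0.0451 ≈ 0.045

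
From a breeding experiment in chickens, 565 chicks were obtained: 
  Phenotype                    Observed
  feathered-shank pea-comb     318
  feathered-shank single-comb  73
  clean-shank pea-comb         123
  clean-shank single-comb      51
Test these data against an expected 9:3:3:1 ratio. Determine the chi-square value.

The 9:3:3:1 ratio has 16 parts, so with N = 565 the expected counts are:
  feathered-shank pea-comb: 565 × 9/16 = 317.8125
  feathered-shank single-comb: 565 × 3/16 = 105.9375
  clean-shank pea-comb: 565 × 3/16 = 105.9375
  clean-shank single-comb: 565 × 1/16 = 35.3125
χ² = Σ (O − E)² / E
  feathered-shank pea-comb: (318 − 317.8125)² / 317.8125 = 0.0001
  feathered-shank single-comb: (73 − 105.9375)² / 105.9375 = 10.2407
  clean-shank pea-comb: (123 − 105.9375)² / 105.9375 = 2.7481
  clean-shank single-comb: (51 − 35.3125)² / 35.3125 = 6.9691
χ² = 0.0001 + 10.2407 + 2.7481 + 6.9691 = 19.958

19.958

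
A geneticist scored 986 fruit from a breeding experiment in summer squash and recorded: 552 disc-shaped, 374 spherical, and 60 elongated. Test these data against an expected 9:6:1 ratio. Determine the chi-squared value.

The 9:6:1 ratio has 16 parts, so with N = 986 the expected counts are:
  disc-shaped: 986 × 9/16 = 554.625
  spherical: 986 × 6/16 = 369.75
  elongated: 986 × 1/16 = 61.625
χ² = Σ (O − E)² / E
  disc-shaped: (552 − 554.625)² / 554.625 = 0.0124
  spherical: (374 − 369.75)² / 369.75 = 0.0489
  elongated: (60 − 61.625)² / 61.625 = 0.0428
χ² = 0.0124 + 0.0489 + 0.0428 = 0.1041 ≈ 0.104

0.104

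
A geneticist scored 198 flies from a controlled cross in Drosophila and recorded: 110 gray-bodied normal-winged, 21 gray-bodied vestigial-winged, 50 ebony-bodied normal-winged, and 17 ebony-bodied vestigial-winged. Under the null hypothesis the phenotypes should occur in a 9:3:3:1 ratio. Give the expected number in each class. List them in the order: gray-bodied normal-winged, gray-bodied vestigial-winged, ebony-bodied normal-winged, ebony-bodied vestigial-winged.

Expected counts for N = 198 under a 9:3:3:1 ratio (total parts = 16):
  gray-bodied normal-winged: 198 × 9/16 = 111.375
  gray-bodied vestigial-winged: 198 × 3/16 = 37.125
  ebony-bodied normal-winged: 198 × 3/16 = 37.125
  ebony-bodied vestigial-winged: 198 × 1/16 = 12.375

111.375, 37.125, 37.125, 12.375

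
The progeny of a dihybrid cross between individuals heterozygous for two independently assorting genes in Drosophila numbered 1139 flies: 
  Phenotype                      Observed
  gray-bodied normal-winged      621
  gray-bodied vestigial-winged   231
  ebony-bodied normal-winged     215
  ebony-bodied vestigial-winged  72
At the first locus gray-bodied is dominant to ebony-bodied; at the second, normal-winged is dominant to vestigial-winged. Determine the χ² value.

2.048

A dihybrid F₂ with independent assortment and complete dominance at both loci gives a 9:3:3:1 phenotypic ratio.
Expected counts for N = 1139 under a 9:3:3:1 ratio (total parts = 16):
  gray-bodied normal-winged: 1139 × 9/16 = 640.6875
  gray-bodied vestigial-winged: 1139 × 3/16 = 213.5625
  ebony-bodied normal-winged: 1139 × 3/16 = 213.5625
  ebony-bodied vestigial-winged: 1139 × 1/16 = 71.1875
χ² = Σ (O − E)² / E
  gray-bodied normal-winged: (621 − 640.6875)² / 640.6875 = 0.6050
  gray-bodied vestigial-winged: (231 − 213.5625)² / 213.5625 = 1.4238
  ebony-bodied normal-winged: (215 − 213.5625)² / 213.5625 = 0.0097
  ebony-bodied vestigial-winged: (72 − 71.1875)² / 71.1875 = 0.0093
χ² = 0.6050 + 1.4238 + 0.0097 + 0.0093 = 2.0478 ≈ 2.048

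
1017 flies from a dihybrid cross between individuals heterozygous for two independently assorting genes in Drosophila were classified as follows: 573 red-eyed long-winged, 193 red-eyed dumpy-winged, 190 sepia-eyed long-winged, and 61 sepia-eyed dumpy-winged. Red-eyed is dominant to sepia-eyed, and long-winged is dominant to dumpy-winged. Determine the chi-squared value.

0.135

A dihybrid F₂ with independent assortment and complete dominance at both loci gives a 9:3:3:1 phenotypic ratio.
Under the 9:3:3:1 hypothesis (Σ ratio = 16, N = 1017):
  red-eyed long-winged: 1017 × 9/16 = 572.0625
  red-eyed dumpy-winged: 1017 × 3/16 = 190.6875
  sepia-eyed long-winged: 1017 × 3/16 = 190.6875
  sepia-eyed dumpy-winged: 1017 × 1/16 = 63.5625
χ² = Σ (O − E)² / E
  red-eyed long-winged: (573 − 572.0625)² / 572.0625 = 0.0015
  red-eyed dumpy-winged: (193 − 190.6875)² / 190.6875 = 0.0280
  sepia-eyed long-winged: (190 − 190.6875)² / 190.6875 = 0.0025
  sepia-eyed dumpy-winged: (61 − 63.5625)² / 63.5625 = 0.1033
χ² = 0.0015 + 0.0280 + 0.0025 + 0.1033 = 0.1353 ≈ 0.135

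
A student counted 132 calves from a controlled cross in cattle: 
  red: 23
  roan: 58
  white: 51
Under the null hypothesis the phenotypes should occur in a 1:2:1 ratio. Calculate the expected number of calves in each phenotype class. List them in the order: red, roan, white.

33, 66, 33

Expected counts for N = 132 under a 1:2:1 ratio (total parts = 4):
  red: 132 × 1/4 = 33
  roan: 132 × 2/4 = 66
  white: 132 × 1/4 = 33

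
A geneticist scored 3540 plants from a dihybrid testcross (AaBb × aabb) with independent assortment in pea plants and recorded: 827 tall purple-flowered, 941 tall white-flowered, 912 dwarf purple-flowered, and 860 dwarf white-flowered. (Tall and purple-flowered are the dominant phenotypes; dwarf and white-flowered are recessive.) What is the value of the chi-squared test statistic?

8.875

A dihybrid testcross with independent assortment gives a 1:1:1:1 ratio.
Under the 1:1:1:1 hypothesis (Σ ratio = 4, N = 3540):
  tall purple-flowered: 3540 × 1/4 = 885
  tall white-flowered: 3540 × 1/4 = 885
  dwarf purple-flowered: 3540 × 1/4 = 885
  dwarf white-flowered: 3540 × 1/4 = 885
χ² = Σ (O − E)² / E
  tall purple-flowered: (827 − 885)² / 885 = 3.8011
  tall white-flowered: (941 − 885)² / 885 = 3.5435
  dwarf purple-flowered: (912 − 885)² / 885 = 0.8237
  dwarf white-flowered: (860 − 885)² / 885 = 0.7062
χ² = 3.8011 + 3.5435 + 0.8237 + 0.7062 = 8.8745 ≈ 8.875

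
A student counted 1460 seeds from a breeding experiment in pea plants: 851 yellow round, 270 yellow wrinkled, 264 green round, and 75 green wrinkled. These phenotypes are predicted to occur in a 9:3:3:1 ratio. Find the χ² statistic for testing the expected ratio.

Total ratio parts = 16. Expected numbers out of 1460:
  yellow round: 1460 × 9/16 = 821.25
  yellow wrinkled: 1460 × 3/16 = 273.75
  green round: 1460 × 3/16 = 273.75
  green wrinkled: 1460 × 1/16 = 91.25
χ² = Σ (O − E)² / E
  yellow round: (851 − 821.25)² / 821.25 = 1.0777
  yellow wrinkled: (270 − 273.75)² / 273.75 = 0.0514
  green round: (264 − 273.75)² / 273.75 = 0.3473
  green wrinkled: (75 − 91.25)² / 91.25 = 2.8938
χ² = 1.0777 + 0.0514 + 0.3473 + 2.8938 = 4.3702 ≈ 4.370

4.370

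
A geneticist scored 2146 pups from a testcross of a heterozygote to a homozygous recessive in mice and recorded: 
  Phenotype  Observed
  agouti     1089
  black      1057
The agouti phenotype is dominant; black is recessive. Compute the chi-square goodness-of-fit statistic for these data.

A testcross of a heterozygote (Aa × aa) gives a 1:1 phenotypic ratio.
Expected counts for N = 2146 under a 1:1 ratio (total parts = 2):
  agouti: 2146 × 1/2 = 1073
  black: 2146 × 1/2 = 1073
χ² = Σ (O − E)² / E
  agouti: (1089 − 1073)² / 1073 = 0.2386
  black: (1057 − 1073)² / 1073 = 0.2386
χ² = 0.2386 + 0.2386 = 0.4772 ≈ 0.477

0.477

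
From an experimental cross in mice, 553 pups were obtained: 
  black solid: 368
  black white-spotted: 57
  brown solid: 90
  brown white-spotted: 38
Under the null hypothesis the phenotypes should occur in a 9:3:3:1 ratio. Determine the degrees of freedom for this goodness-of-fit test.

A goodness-of-fit test with 4 phenotype classes has df = 4 − 1 = 3.

3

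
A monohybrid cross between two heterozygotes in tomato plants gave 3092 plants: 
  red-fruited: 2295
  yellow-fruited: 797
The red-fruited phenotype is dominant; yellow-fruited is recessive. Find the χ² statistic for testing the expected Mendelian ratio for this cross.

0.994

For a monohybrid cross between heterozygotes with complete dominance, the expected phenotypic ratio is 3:1.
The 3:1 ratio has 4 parts, so with N = 3092 the expected counts are:
  red-fruited: 3092 × 3/4 = 2319
  yellow-fruited: 3092 × 1/4 = 773
χ² = Σ (O − E)² / E
  red-fruited: (2295 − 2319)² / 2319 = 0.2484
  yellow-fruited: (797 − 773)² / 773 = 0.7451
χ² = 0.2484 + 0.7451 = 0.9935 ≈ 0.994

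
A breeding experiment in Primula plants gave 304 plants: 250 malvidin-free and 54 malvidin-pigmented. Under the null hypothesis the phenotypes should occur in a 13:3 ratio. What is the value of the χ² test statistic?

The 13:3 ratio has 16 parts, so with N = 304 the expected counts are:
  malvidin-free: 304 × 13/16 = 247
  malvidin-pigmented: 304 × 3/16 = 57
χ² = Σ (O − E)² / E
  malvidin-free: (250 − 247)² / 247 = 0.0364
  malvidin-pigmented: (54 − 57)² / 57 = 0.1579
χ² = 0.0364 + 0.1579 = 0.1943 ≈ 0.194

0.194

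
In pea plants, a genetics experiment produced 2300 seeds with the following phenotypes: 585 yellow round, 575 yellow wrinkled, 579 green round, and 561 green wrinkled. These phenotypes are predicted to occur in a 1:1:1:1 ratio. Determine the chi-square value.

Total ratio parts = 4. Expected numbers out of 2300:
  yellow round: 2300 × 1/4 = 575
  yellow wrinkled: 2300 × 1/4 = 575
  green round: 2300 × 1/4 = 575
  green wrinkled: 2300 × 1/4 = 575
χ² = Σ (O − E)² / E
  yellow round: (585 − 575)² / 575 = 0.1739
  yellow wrinkled: (575 − 575)² / 575 = 0.0000
  green round: (579 − 575)² / 575 = 0.0278
  green wrinkled: (561 − 575)² / 575 = 0.3409
χ² = 0.1739 + 0.0000 + 0.0278 + 0.3409 = 0.5426 ≈ 0.543

0.543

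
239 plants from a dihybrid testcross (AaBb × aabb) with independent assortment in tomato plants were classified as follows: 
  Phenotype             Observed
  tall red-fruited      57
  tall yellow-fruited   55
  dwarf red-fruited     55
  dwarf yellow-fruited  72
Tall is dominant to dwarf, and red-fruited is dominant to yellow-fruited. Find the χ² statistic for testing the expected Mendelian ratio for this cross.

A dihybrid testcross with independent assortment gives a 1:1:1:1 ratio.
Total ratio parts = 4. Expected numbers out of 239:
  tall red-fruited: 239 × 1/4 = 59.75
  tall yellow-fruited: 239 × 1/4 = 59.75
  dwarf red-fruited: 239 × 1/4 = 59.75
  dwarf yellow-fruited: 239 × 1/4 = 59.75
χ² = Σ (O − E)² / E
  tall red-fruited: (57 − 59.75)² / 59.75 = 0.1266
  tall yellow-fruited: (55 − 59.75)² / 59.75 = 0.3776
  dwarf red-fruited: (55 − 59.75)² / 59.75 = 0.3776
  dwarf yellow-fruited: (72 − 59.75)² / 59.75 = 2.5115
χ² = 0.1266 + 0.3776 + 0.3776 + 2.5115 = 3.3933 ≈ 3.393

3.393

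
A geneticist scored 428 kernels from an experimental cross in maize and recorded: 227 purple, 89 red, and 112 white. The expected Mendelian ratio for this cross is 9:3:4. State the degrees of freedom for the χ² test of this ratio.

2

A goodness-of-fit test with 3 phenotype classes has df = 3 − 1 = 2.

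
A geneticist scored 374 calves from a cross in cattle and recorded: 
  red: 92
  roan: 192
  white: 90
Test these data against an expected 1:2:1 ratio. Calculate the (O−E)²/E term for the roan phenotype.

The 1:2:1 ratio has 4 parts, so with N = 374 the expected counts are:
  red: 374 × 1/4 = 93.5
  roan: 374 × 2/4 = 187
  white: 374 × 1/4 = 93.5
Contribution of roan: (192 − 187)² / 187 = 0.1337

0.134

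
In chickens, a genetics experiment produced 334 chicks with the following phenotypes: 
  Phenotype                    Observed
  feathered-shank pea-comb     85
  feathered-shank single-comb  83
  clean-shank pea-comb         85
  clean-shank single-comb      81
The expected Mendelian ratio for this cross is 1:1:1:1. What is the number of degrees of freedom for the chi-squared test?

3

A goodness-of-fit test with 4 phenotype classes has df = 4 − 1 = 3.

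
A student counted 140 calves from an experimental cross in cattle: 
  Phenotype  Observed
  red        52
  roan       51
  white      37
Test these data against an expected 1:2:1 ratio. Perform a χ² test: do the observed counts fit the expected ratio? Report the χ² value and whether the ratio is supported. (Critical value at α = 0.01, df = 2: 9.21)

13.529; not consistent

Total ratio parts = 4. Expected numbers out of 140:
  red: 140 × 1/4 = 35
  roan: 140 × 2/4 = 70
  white: 140 × 1/4 = 35
χ² = Σ (O − E)² / E
  red: (52 − 35)² / 35 = 8.2571
  roan: (51 − 70)² / 70 = 5.1571
  white: (37 − 35)² / 35 = 0.1143
χ² = 8.2571 + 5.1571 + 0.1143 = 13.5285 ≈ 13.529
Degrees of freedom = 3 − 1 = 2; critical value at α = 0.01 is 9.21.
Since 13.529 > 9.21, we reject the null hypothesis — the data do not fit the 1:2:1 ratio.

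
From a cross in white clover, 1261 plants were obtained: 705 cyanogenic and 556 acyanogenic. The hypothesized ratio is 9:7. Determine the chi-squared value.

The 9:7 ratio has 16 parts, so with N = 1261 the expected counts are:
  cyanogenic: 1261 × 9/16 = 709.3125
  acyanogenic: 1261 × 7/16 = 551.6875
χ² = Σ (O − E)² / E
  cyanogenic: (705 − 709.3125)² / 709.3125 = 0.0262
  acyanogenic: (556 − 551.6875)² / 551.6875 = 0.0337
χ² = 0.0262 + 0.0337 = 0.0599 ≈ 0.060

0.060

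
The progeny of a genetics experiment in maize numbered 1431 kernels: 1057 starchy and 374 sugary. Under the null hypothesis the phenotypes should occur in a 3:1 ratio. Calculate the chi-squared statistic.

0.984

The 3:1 ratio has 4 parts, so with N = 1431 the expected counts are:
  starchy: 1431 × 3/4 = 1073.25
  sugary: 1431 × 1/4 = 357.75
χ² = Σ (O − E)² / E
  starchy: (1057 − 1073.25)² / 1073.25 = 0.2460
  sugary: (374 − 357.75)² / 357.75 = 0.7381
χ² = 0.2460 + 0.7381 = 0.9841 ≈ 0.984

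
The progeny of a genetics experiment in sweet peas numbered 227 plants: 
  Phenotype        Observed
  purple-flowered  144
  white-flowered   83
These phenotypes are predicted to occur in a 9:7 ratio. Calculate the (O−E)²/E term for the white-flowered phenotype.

Total ratio parts = 16. Expected numbers out of 227:
  purple-flowered: 227 × 9/16 = 127.6875
  white-flowered: 227 × 7/16 = 99.3125
Contribution of white-flowered: (83 − 99.3125)² / 99.3125 = 2.6794

2.679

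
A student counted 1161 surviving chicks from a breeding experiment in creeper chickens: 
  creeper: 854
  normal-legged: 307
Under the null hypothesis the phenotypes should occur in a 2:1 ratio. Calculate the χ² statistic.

24.806

The 2:1 ratio has 3 parts, so with N = 1161 the expected counts are:
  creeper: 1161 × 2/3 = 774
  normal-legged: 1161 × 1/3 = 387
χ² = Σ (O − E)² / E
  creeper: (854 − 774)² / 774 = 8.2687
  normal-legged: (307 − 387)² / 387 = 16.5375
χ² = 8.2687 + 16.5375 = 24.8062 ≈ 24.806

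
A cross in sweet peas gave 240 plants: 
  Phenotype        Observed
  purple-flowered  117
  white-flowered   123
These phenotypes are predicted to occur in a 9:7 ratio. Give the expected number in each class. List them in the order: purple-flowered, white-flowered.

Under the 9:7 hypothesis (Σ ratio = 16, N = 240):
  purple-flowered: 240 × 9/16 = 135
  white-flowered: 240 × 7/16 = 105

135, 105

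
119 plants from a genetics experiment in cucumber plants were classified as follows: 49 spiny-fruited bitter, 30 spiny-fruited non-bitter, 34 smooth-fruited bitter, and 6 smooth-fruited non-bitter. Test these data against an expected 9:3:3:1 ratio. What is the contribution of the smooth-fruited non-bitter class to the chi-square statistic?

Expected counts for N = 119 under a 9:3:3:1 ratio (total parts = 16):
  spiny-fruited bitter: 119 × 9/16 = 66.9375
  spiny-fruited non-bitter: 119 × 3/16 = 22.3125
  smooth-fruited bitter: 119 × 3/16 = 22.3125
  smooth-fruited non-bitter: 119 × 1/16 = 7.4375
Contribution of smooth-fruited non-bitter: (6 − 7.4375)² / 7.4375 = 0.2778

0.278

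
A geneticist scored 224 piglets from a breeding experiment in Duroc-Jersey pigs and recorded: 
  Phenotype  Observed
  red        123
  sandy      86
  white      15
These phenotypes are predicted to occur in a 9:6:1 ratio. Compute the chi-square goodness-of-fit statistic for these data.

Expected counts for N = 224 under a 9:6:1 ratio (total parts = 16):
  red: 224 × 9/16 = 126
  sandy: 224 × 6/16 = 84
  white: 224 × 1/16 = 14
χ² = Σ (O − E)² / E
  red: (123 − 126)² / 126 = 0.0714
  sandy: (86 − 84)² / 84 = 0.0476
  white: (15 − 14)² / 14 = 0.0714
χ² = 0.0714 + 0.0476 + 0.0714 = 0.1904 ≈ 0.190

0.190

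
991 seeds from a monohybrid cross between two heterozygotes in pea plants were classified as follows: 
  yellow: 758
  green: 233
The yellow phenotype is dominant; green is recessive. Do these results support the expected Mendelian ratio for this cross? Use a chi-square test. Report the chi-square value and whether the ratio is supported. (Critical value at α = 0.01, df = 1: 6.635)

1.171; consistent

For a monohybrid cross between heterozygotes with complete dominance, the expected phenotypic ratio is 3:1.
Under the 3:1 hypothesis (Σ ratio = 4, N = 991):
  yellow: 991 × 3/4 = 743.25
  green: 991 × 1/4 = 247.75
χ² = Σ (O − E)² / E
  yellow: (758 − 743.25)² / 743.25 = 0.2927
  green: (233 − 247.75)² / 247.75 = 0.8782
χ² = 0.2927 + 0.8782 = 1.1709 ≈ 1.171
Degrees of freedom = 2 − 1 = 1; critical value at α = 0.01 is 6.635.
Since 1.171 < 6.635, we fail to reject the null hypothesis — the data are consistent with the 3:1 ratio.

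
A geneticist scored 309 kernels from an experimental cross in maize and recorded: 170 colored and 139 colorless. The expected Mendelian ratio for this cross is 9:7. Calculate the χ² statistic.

0.191

The 9:7 ratio has 16 parts, so with N = 309 the expected counts are:
  colored: 309 × 9/16 = 173.8125
  colorless: 309 × 7/16 = 135.1875
χ² = Σ (O − E)² / E
  colored: (170 − 173.8125)² / 173.8125 = 0.0836
  colorless: (139 − 135.1875)² / 135.1875 = 0.1075
χ² = 0.0836 + 0.1075 = 0.1911 ≈ 0.191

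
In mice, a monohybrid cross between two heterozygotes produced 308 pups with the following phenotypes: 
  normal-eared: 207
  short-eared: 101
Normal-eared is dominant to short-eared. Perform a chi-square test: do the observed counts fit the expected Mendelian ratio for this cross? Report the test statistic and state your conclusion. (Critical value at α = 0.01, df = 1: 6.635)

9.974; not consistent

For a monohybrid cross between heterozygotes with complete dominance, the expected phenotypic ratio is 3:1.
The 3:1 ratio has 4 parts, so with N = 308 the expected counts are:
  normal-eared: 308 × 3/4 = 231
  short-eared: 308 × 1/4 = 77
χ² = Σ (O − E)² / E
  normal-eared: (207 − 231)² / 231 = 2.4935
  short-eared: (101 − 77)² / 77 = 7.4805
χ² = 2.4935 + 7.4805 = 9.974
Degrees of freedom = 2 − 1 = 1; critical value at α = 0.01 is 6.635.
Since 9.974 > 6.635, we reject the null hypothesis — the data do not fit the 3:1 ratio.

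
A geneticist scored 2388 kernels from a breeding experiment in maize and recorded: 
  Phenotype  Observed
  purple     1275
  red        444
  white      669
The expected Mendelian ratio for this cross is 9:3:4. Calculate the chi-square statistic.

12.183

Total ratio parts = 16. Expected numbers out of 2388:
  purple: 2388 × 9/16 = 1343.25
  red: 2388 × 3/16 = 447.75
  white: 2388 × 4/16 = 597
χ² = Σ (O − E)² / E
  purple: (1275 − 1343.25)² / 1343.25 = 3.4678
  red: (444 − 447.75)² / 447.75 = 0.0314
  white: (669 − 597)² / 597 = 8.6834
χ² = 3.4678 + 0.0314 + 8.6834 = 12.1826 ≈ 12.183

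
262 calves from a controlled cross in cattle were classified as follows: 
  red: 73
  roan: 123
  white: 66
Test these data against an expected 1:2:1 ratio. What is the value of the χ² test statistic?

1.351

Expected counts for N = 262 under a 1:2:1 ratio (total parts = 4):
  red: 262 × 1/4 = 65.5
  roan: 262 × 2/4 = 131
  white: 262 × 1/4 = 65.5
χ² = Σ (O − E)² / E
  red: (73 − 65.5)² / 65.5 = 0.8588
  roan: (123 − 131)² / 131 = 0.4885
  white: (66 − 65.5)² / 65.5 = 0.0038
χ² = 0.8588 + 0.4885 + 0.0038 = 1.3511 ≈ 1.351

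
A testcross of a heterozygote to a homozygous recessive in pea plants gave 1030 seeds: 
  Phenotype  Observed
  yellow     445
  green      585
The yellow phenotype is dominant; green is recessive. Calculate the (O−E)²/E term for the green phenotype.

9.515

A testcross of a heterozygote (Aa × aa) gives a 1:1 phenotypic ratio.
Total ratio parts = 2. Expected numbers out of 1030:
  yellow: 1030 × 1/2 = 515
  green: 1030 × 1/2 = 515
Contribution of green: (585 − 515)² / 515 = 9.5146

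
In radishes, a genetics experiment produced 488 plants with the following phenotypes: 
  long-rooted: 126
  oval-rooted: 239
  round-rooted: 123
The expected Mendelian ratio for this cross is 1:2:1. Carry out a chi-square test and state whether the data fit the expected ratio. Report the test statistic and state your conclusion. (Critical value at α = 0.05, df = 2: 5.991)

0.242; consistent

Under the 1:2:1 hypothesis (Σ ratio = 4, N = 488):
  long-rooted: 488 × 1/4 = 122
  oval-rooted: 488 × 2/4 = 244
  round-rooted: 488 × 1/4 = 122
χ² = Σ (O − E)² / E
  long-rooted: (126 − 122)² / 122 = 0.1311
  oval-rooted: (239 − 244)² / 244 = 0.1025
  round-rooted: (123 − 122)² / 122 = 0.0082
χ² = 0.1311 + 0.1025 + 0.0082 = 0.2418 ≈ 0.242
Degrees of freedom = 3 − 1 = 2; critical value at α = 0.05 is 5.991.
Since 0.242 < 5.991, we fail to reject the null hypothesis — the data are consistent with the 1:2:1 ratio.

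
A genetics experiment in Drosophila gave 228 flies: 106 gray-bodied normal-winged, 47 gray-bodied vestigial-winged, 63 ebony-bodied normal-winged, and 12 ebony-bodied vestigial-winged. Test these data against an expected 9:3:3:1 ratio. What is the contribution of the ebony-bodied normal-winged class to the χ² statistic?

9.592

Expected counts for N = 228 under a 9:3:3:1 ratio (total parts = 16):
  gray-bodied normal-winged: 228 × 9/16 = 128.25
  gray-bodied vestigial-winged: 228 × 3/16 = 42.75
  ebony-bodied normal-winged: 228 × 3/16 = 42.75
  ebony-bodied vestigial-winged: 228 × 1/16 = 14.25
Contribution of ebony-bodied normal-winged: (63 − 42.75)² / 42.75 = 9.5921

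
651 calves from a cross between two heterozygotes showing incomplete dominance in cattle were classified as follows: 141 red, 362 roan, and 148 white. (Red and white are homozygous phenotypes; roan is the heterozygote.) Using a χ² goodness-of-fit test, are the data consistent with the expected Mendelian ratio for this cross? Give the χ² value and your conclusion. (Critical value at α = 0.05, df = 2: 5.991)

With incomplete dominance, a heterozygote × heterozygote cross gives a 1:2:1 phenotypic ratio.
The 1:2:1 ratio has 4 parts, so with N = 651 the expected counts are:
  red: 651 × 1/4 = 162.75
  roan: 651 × 2/4 = 325.5
  white: 651 × 1/4 = 162.75
χ² = Σ (O − E)² / E
  red: (141 − 162.75)² / 162.75 = 2.9067
  roan: (362 − 325.5)² / 325.5 = 4.0929
  white: (148 − 162.75)² / 162.75 = 1.3368
χ² = 2.9067 + 4.0929 + 1.3368 = 8.3364 ≈ 8.336
Degrees of freedom = 3 − 1 = 2; critical value at α = 0.05 is 5.991.
Since 8.336 > 5.991, we reject the null hypothesis — the data do not fit the 1:2:1 ratio.

8.336; not consistent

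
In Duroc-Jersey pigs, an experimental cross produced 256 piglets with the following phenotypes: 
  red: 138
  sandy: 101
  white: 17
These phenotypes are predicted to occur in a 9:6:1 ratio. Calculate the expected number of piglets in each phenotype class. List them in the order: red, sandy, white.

The 9:6:1 ratio has 16 parts, so with N = 256 the expected counts are:
  red: 256 × 9/16 = 144
  sandy: 256 × 6/16 = 96
  white: 256 × 1/16 = 16

144, 96, 16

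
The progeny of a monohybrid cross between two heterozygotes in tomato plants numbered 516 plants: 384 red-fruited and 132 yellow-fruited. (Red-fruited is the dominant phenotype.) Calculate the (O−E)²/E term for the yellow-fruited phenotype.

0.070

For a monohybrid cross between heterozygotes with complete dominance, the expected phenotypic ratio is 3:1.
The 3:1 ratio has 4 parts, so with N = 516 the expected counts are:
  red-fruited: 516 × 3/4 = 387
  yellow-fruited: 516 × 1/4 = 129
Contribution of yellow-fruited: (132 − 129)² / 129 = 0.0698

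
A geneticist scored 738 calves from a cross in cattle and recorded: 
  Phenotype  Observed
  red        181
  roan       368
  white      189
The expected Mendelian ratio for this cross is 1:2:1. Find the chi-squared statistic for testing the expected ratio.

0.179

The 1:2:1 ratio has 4 parts, so with N = 738 the expected counts are:
  red: 738 × 1/4 = 184.5
  roan: 738 × 2/4 = 369
  white: 738 × 1/4 = 184.5
χ² = Σ (O − E)² / E
  red: (181 − 184.5)² / 184.5 = 0.0664
  roan: (368 − 369)² / 369 = 0.0027
  white: (189 − 184.5)² / 184.5 = 0.1098
χ² = 0.0664 + 0.0027 + 0.1098 = 0.1789 ≈ 0.179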